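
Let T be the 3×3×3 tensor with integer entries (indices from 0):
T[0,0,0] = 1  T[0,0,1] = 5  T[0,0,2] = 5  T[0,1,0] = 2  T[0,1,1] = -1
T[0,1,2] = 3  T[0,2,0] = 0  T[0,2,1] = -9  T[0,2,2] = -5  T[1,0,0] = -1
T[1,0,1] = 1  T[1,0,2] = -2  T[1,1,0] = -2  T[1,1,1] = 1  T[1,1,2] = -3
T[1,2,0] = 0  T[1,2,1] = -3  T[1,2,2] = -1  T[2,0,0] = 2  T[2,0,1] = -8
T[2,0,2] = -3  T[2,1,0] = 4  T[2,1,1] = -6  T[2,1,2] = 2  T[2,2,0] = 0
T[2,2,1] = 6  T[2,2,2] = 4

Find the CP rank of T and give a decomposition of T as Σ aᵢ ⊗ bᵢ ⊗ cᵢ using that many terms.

Lower bound: in the mode-1 unfolding of T (rows indexed by i, columns by (j,k)) the 3×3 minor on rows i ∈ {0, 1, 2}, columns (j,k) ∈ {(0,0), (0,1), (0,2)} is det [[1, 5, 5], [-1, 1, -2], [2, -8, -3]] = -24 ≠ 0, so that unfolding has rank ≥ 3 and hence rank(T) ≥ 3 (CP rank is at least every unfolding rank, though it can be larger).
Upper bound: T is a sum of 3 rank-1 terms, T = [1, -1, -2] ⊗ [2, 1, -1] ⊗ [0, 1, 1] + [1, -1, 2] ⊗ [1, 2, 0] ⊗ [1, -1, 1] + [2, 1, -1] ⊗ [1, 0, -2] ⊗ [0, 2, 1] (one valid choice — decompositions are not unique — normalised so each a, b is primitive with positive first nonzero entry; check it by expanding all entries), so rank(T) ≤ 3.
These bounds meet, so rank(T) = 3.

rank(T) = 3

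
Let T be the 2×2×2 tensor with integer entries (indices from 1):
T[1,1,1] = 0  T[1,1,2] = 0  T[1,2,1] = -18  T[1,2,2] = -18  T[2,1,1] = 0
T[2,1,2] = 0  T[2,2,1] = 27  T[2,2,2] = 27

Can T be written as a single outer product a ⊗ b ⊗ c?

If T = a ⊗ b ⊗ c then every fibre of T is a multiple of the corresponding factor, so read the factors off the fibres through the nonzero entry T[1,2,1] = -18.
The mode-1 fibre T[:,2,1] = [-18, 27] gives a = [2, -3] (primitive direction); the mode-2 fibre T[1,:,1] = [0, -18] gives b = [0, 1]; then c[k] = T[1,2,k] / (a[1]·b[2]) = [-18, -18] / 2 = [-9, -9].
Expanding [2, -3] ⊗ [0, 1] ⊗ [-9, -9] reproduces all 8 entries of T, so T = [2, -3] ⊗ [0, 1] ⊗ [-9, -9] and rank(T) ≤ 1.
Equivalently every frontal slice T[:,:,k] is c[k] times the rank-1 matrix [2, -3] ⊗ [0, 1]. So T has rank 1 (it is nonzero).

Yes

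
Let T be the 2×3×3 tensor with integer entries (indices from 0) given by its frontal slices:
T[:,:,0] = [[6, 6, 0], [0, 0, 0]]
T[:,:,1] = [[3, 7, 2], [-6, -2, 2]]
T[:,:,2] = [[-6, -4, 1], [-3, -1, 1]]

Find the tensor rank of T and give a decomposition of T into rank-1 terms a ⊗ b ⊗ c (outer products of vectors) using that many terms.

rank(T) = 2

Lower bound: in the mode-3 unfolding of T (rows indexed by k, columns by (i,j)) the 2×2 minor on rows k ∈ {0, 1}, columns (i,j) ∈ {(0,0), (0,1)} is det [[6, 6], [3, 7]] = 24 ≠ 0, so that unfolding has rank ≥ 2 and hence rank(T) ≥ 2 (CP rank is at least every unfolding rank, though it can be larger).
Upper bound: with S_k = T[:,:,k], the two rank-1 terms a₁b₁ᵀ, a₂b₂ᵀ are the rank-1 members of the pencil x·S₀ + y·S₁.
The 2×2 minor of x·S₀ + y·S₁ on rows {0,1}, columns {0,1} is 24·xy + 36·y² = 12·(2·x + 3·y)(y), vanishing at (x:y) = (3:-2) and (1:0).
M₁ = 3·S₀ − 2·S₁ = [[12, 4, -4], [12, 4, -4]] = 4·[1, 1][3, 1, -1]ᵀ and M₂ = S₀ = [[6, 6, 0], [0, 0, 0]] = 6·[1, 0][1, 1, 0]ᵀ, so take a₁ = [1, 1], b₁ = [3, 1, -1], a₂ = [1, 0], b₂ = [1, 1, 0].
Each slice is an integer combination of E₁ = a₁b₁ᵀ and E₂ = a₂b₂ᵀ: S₀ = 6·E₂, S₁ = −2·E₁ + 9·E₂, S₂ = −E₁ − 3·E₂; reading off coefficients, c₁ = [0, -2, -1] and c₂ = [6, 9, -3].
Hence T = [1, 1] ⊗ [3, 1, -1] ⊗ [0, -2, -1] + [1, 0] ⊗ [1, 1, 0] ⊗ [6, 9, -3], so rank(T) ≤ 2.
These bounds meet, so rank(T) = 2.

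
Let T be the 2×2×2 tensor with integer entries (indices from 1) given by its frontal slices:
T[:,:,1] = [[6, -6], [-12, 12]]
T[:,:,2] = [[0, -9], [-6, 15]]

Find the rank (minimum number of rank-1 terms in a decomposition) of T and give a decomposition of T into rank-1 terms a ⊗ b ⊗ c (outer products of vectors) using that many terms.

rank(T) = 2

Lower bound: the mode-2 unfolding of T (rows indexed by j, columns by (i,k) = (1,1), (1,2), (2,1), (2,2)) is [[6, 0, -12, -6], [-6, -9, 12, 15]].
There the 2×2 minor on rows j ∈ {1, 2}, columns (i,k) ∈ {(1,1), (1,2)} is det [[6, 0], [-6, -9]] = -54 ≠ 0, so this unfolding has rank ≥ 2; CP rank is at least every unfolding rank, so rank(T) ≥ 2. (Flattening ranks never certify an upper bound on CP rank; for that we must actually write T with 2 rank-1 terms.)
Upper bound — finding two terms. Write S_k = T[:,:,k] for the frontal slices: S₁ = [[6, -6], [-12, 12]], S₂ = [[0, -9], [-6, 15]].
If T = a₁ ⊗ b₁ ⊗ c₁ + a₂ ⊗ b₂ ⊗ c₂ then each S_k = c₁[k]·a₁b₁ᵀ + c₂[k]·a₂b₂ᵀ. S₁ and S₂ are linearly independent, so a₁b₁ᵀ and a₂b₂ᵀ must span the same plane of matrices: they are the rank-1 matrices of the form x·S₁ + y·S₂.
det(x·S₁ + y·S₂) is −54·xy − 54·y² = (-54)·(y)(x + y), vanishing at (x:y) = (1:0) and (1:-1).
M₁ = S₁ = [[6, -6], [-12, 12]] = 6·[1, -2][1, -1]ᵀ and M₂ = S₁ − S₂ = [[6, 3], [-6, -3]] = 3·[1, -1][2, 1]ᵀ, so take a₁ = [1, -2], b₁ = [1, -1], a₂ = [1, -1], b₂ = [2, 1].
Each slice is an integer combination of E₁ = a₁b₁ᵀ and E₂ = a₂b₂ᵀ: S₁ = 6·E₁, S₂ = 6·E₁ − 3·E₂; reading off coefficients, c₁ = [6, 6] and c₂ = [0, -3].
Hence T = [1, -2] ⊗ [1, -1] ⊗ [6, 6] + [1, -1] ⊗ [2, 1] ⊗ [0, -3], so rank(T) ≤ 2.
These bounds meet, so rank(T) = 2.
Check entry T[2,1,1] = -12: (-2)·(1)·(6) + (-1)·(2)·(0) = -12.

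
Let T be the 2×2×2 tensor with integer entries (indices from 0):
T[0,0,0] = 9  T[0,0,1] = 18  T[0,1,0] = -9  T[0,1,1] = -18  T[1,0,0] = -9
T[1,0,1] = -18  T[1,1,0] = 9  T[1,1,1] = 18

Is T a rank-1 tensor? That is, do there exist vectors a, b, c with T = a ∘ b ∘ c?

Yes

If T = a ∘ b ∘ c then every fibre of T is a multiple of the corresponding factor, so read the factors off the fibres through the nonzero entry T[0,0,0] = 9.
The mode-1 fibre T[:,0,0] = [9, -9] gives a = (1, -1) (primitive direction); the mode-2 fibre T[0,:,0] = [9, -9] gives b = (1, -1); then c[k] = T[0,0,k] / (a[0]·b[0]) = [9, 18] / 1 = (9, 18).
Expanding (1, -1) ∘ (1, -1) ∘ (9, 18) reproduces all 8 entries of T, so T = (1, -1) ∘ (1, -1) ∘ (9, 18) and rank(T) ≤ 1.
Equivalently every frontal slice T[:,:,k] is c[k] times the rank-1 matrix (1, -1) ∘ (1, -1). So T has rank 1 (it is nonzero).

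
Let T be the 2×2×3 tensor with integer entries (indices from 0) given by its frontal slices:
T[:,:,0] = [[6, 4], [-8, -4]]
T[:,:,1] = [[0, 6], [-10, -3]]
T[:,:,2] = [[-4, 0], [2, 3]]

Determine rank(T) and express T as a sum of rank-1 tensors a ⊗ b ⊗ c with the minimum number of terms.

Lower bound: the mode-3 unfolding of T (rows indexed by k, columns by (i,j) = (0,0), (0,1), (1,0), (1,1)) is [[6, 4, -8, -4], [0, 6, -10, -3], [-4, 0, 2, 3]].
There the 3×3 minor on rows k ∈ {0, 1, 2}, columns (i,j) ∈ {(0,0), (0,1), (1,0)} is det [[6, 4, -8], [0, 6, -10], [-4, 0, 2]] = 40 ≠ 0, so this unfolding has rank ≥ 3; CP rank is at least every unfolding rank, so rank(T) ≥ 3. (This is only a lower bound: in general the CP rank may exceed every unfolding rank, so we still need to exhibit 3 rank-1 terms summing to T.)
Upper bound: T is a sum of 3 rank-1 terms, T = [1, -1] ⊗ [2, 1] ⊗ [4, 4, -2] + [1, 0] ⊗ [1, 0] ⊗ [-2, -4, 4] + [2, 1] ⊗ [2, -1] ⊗ [0, -1, -1] (written with every a and b primitive with positive leading entry and the scale carried by c; CP decompositions are not unique, and this one is verified by expanding entrywise), so rank(T) ≤ 3.
These bounds meet, so rank(T) = 3.
Check entry T[0,0,1] = 0: (1)·(2)·(4) + (1)·(1)·(-4) + (2)·(2)·(-1) = 0.

rank(T) = 3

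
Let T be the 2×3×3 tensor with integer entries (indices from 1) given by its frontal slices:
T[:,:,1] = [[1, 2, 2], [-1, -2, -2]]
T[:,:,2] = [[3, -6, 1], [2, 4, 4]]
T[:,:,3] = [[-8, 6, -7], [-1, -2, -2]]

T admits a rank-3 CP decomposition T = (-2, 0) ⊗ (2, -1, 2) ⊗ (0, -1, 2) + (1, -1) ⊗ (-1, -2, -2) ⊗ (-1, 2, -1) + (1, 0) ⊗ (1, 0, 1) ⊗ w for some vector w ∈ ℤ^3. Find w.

w = (0, 1, -1)

Subtract the known terms from T to get the rank-1 residual R = (1, 0) ⊗ (1, 0, 1) ⊗ w, so R[i,j,k] = a[i]·b[j]·w[k]. Pick indices with nonzero a[1]·b[1] = (1)·(1) = 1. Only the fibre through (1,1,·) is needed: R[1,1,:] = T[1,1,:] − Σₗ aₗ[1]bₗ[1]cₗ = [1, 3, -8] − (-2)·(2)·(0, -1, 2) − (1)·(-1)·(-1, 2, -1) = [0, 1, -1]. Then w[k] = R[1,1,k] / 1 for each k, giving w = [0, 1, -1] / 1 = (0, 1, -1).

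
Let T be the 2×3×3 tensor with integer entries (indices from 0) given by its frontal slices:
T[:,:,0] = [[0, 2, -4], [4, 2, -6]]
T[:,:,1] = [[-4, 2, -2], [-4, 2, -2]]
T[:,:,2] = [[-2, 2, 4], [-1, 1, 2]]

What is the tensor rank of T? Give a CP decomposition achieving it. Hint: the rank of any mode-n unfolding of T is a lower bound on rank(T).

rank(T) = 3

Lower bound: the mode-2 unfolding of T (rows indexed by j, columns by (i,k) = (0,0), (0,1), (0,2), (1,0), (1,1), (1,2)) is [[0, -4, -2, 4, -4, -1], [2, 2, 2, 2, 2, 1], [-4, -2, 4, -6, -2, 2]].
There the 3×3 minor on rows j ∈ {0, 1, 2}, columns (i,k) ∈ {(0,0), (0,1), (0,2)} is det [[0, -4, -2], [2, 2, 2], [-4, -2, 4]] = 56 ≠ 0, so this unfolding has rank ≥ 3; CP rank is at least every unfolding rank, so rank(T) ≥ 3. (This is only a lower bound: in general the CP rank may exceed every unfolding rank, so we still need to exhibit 3 rank-1 terms summing to T.)
Upper bound: T is a sum of 3 rank-1 terms, T = (1, 1) ⊗ (2, -1, 1) ⊗ (-2, -2, 0) + (1, 2) ⊗ (2, 0, -1) ⊗ (2, 0, 0) + (2, 1) ⊗ (1, -1, -2) ⊗ (0, 0, -1) (one valid choice — decompositions are not unique — normalised so each a, b is primitive with positive first nonzero entry; check it by expanding all entries), so rank(T) ≤ 3.
These bounds meet, so rank(T) = 3.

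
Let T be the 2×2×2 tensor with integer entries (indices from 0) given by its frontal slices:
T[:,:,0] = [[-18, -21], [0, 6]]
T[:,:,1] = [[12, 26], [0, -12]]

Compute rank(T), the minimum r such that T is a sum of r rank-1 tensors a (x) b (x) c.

2

Lower bound: the mode-1 unfolding of T (rows indexed by i, columns by (j,k) = (0,0), (0,1), (1,0), (1,1)) is [[-18, 12, -21, 26], [0, 0, 6, -12]].
There the 2×2 minor on rows i ∈ {0, 1}, columns (j,k) ∈ {(0,0), (1,0)} is det [[-18, -21], [0, 6]] = -108 ≠ 0, so this unfolding has rank ≥ 2; CP rank is at least every unfolding rank, so rank(T) ≥ 2. (This is only a lower bound: in general the CP rank may exceed every unfolding rank, so we still need to exhibit 2 rank-1 terms summing to T.)
Upper bound — finding two terms. Write S_k = T[:,:,k] for the frontal slices: S₀ = [[-18, -21], [0, 6]], S₁ = [[12, 26], [0, -12]].
If T = a₁ (x) b₁ (x) c₁ + a₂ (x) b₂ (x) c₂ then each S_k = c₁[k]·a₁b₁ᵀ + c₂[k]·a₂b₂ᵀ. S₀ and S₁ are linearly independent, so a₁b₁ᵀ and a₂b₂ᵀ must span the same plane of matrices: they are the rank-1 matrices of the form x·S₀ + y·S₁.
det(x·S₀ + y·S₁) is −108·x² + 288·xy − 144·y² = (-36)·(3·x − 2·y)(x − 2·y), vanishing at (x:y) = (2:3) and (2:1).
M₁ = 2·S₀ + 3·S₁ = [[0, 36], [0, -24]] = 12·[3, -2][0, 1]ᵀ and M₂ = 2·S₀ + S₁ = [[-24, -16], [0, 0]] = (-8)·[1, 0][3, 2]ᵀ, so take a₁ = [3, -2], b₁ = [0, 1], a₂ = [1, 0], b₂ = [3, 2].
Each slice is an integer combination of E₁ = a₁b₁ᵀ and E₂ = a₂b₂ᵀ: S₀ = −3·E₁ − 6·E₂, S₁ = 6·E₁ + 4·E₂; reading off coefficients, c₁ = [-3, 6] and c₂ = [-6, 4].
Hence T = [3, -2] (x) [0, 1] (x) [-3, 6] + [1, 0] (x) [3, 2] (x) [-6, 4], so rank(T) ≤ 2.
These bounds meet, so rank(T) = 2.
Check entry T[0,1,1] = 26: (3)·(1)·(6) + (1)·(2)·(4) = 26.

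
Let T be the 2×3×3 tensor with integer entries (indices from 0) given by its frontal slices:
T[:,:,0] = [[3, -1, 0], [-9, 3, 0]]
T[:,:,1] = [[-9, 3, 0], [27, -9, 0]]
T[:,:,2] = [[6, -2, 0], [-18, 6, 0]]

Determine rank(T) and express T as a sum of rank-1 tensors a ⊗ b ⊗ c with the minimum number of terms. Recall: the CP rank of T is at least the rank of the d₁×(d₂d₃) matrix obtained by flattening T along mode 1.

rank(T) = 1

Lower bound: T ≠ 0 (e.g. T[0,0,0] = 3), so rank(T) ≥ 1.
Upper bound: if T = a ⊗ b ⊗ c then every fibre of T is a multiple of the corresponding factor, so read the factors off the fibres through the nonzero entry T[0,0,0] = 3.
The mode-1 fibre T[:,0,0] = [3, -9] gives a = [1, -3] (primitive direction); the mode-2 fibre T[0,:,0] = [3, -1, 0] gives b = [3, -1, 0]; then c[k] = T[0,0,k] / (a[0]·b[0]) = [3, -9, 6] / 3 = [1, -3, 2].
Expanding [1, -3] ⊗ [3, -1, 0] ⊗ [1, -3, 2] reproduces all 18 entries of T, so T = [1, -3] ⊗ [3, -1, 0] ⊗ [1, -3, 2] and rank(T) ≤ 1.
These bounds meet, so rank(T) = 1.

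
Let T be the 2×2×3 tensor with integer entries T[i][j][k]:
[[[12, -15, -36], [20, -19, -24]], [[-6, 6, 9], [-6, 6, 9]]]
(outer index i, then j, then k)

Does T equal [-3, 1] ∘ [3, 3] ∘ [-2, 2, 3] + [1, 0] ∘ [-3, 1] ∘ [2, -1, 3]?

Reconstruct entrywise from the claimed factors. For example, T[0,0,1] = -15 and Σₗ aₗ[0]bₗ[0]cₗ[1] = (-3)·(3)·(2) + (1)·(-3)·(-1) = -15; checking all 12 entries, every one matches. The claim holds.

Yes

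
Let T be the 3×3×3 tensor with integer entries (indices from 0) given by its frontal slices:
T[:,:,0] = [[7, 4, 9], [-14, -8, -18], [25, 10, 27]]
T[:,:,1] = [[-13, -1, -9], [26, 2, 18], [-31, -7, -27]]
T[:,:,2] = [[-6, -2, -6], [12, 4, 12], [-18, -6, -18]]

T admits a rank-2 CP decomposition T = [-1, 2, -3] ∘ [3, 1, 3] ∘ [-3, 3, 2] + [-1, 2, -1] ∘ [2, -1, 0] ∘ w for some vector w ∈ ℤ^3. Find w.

Subtract the known terms from T to get the rank-1 residual R = [-1, 2, -1] ∘ [2, -1, 0] ∘ w, so R[i,j,k] = a[i]·b[j]·w[k]. Pick indices with nonzero a[0]·b[0] = (-1)·(2) = -2. Only the fibre through (0,0,·) is needed: R[0,0,:] = T[0,0,:] − Σₗ aₗ[0]bₗ[0]cₗ = [7, -13, -6] − (-1)·(3)·[-3, 3, 2] = [-2, -4, 0]. Then w[k] = R[0,0,k] / -2 for each k, giving w = [-2, -4, 0] / -2 = [1, 2, 0].

w = [1, 2, 0]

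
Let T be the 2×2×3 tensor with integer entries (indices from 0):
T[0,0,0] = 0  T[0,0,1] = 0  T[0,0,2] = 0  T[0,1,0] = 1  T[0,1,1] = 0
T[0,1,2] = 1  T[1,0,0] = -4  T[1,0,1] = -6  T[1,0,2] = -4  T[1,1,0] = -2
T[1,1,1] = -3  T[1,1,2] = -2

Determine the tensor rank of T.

2

Lower bound: the mode-2 unfolding of T (rows indexed by j, columns by (i,k) = (0,0), (0,1), (0,2), (1,0), (1,1), (1,2)) is [[0, 0, 0, -4, -6, -4], [1, 0, 1, -2, -3, -2]].
There the 2×2 minor on rows j ∈ {0, 1}, columns (i,k) ∈ {(0,0), (1,0)} is det [[0, -4], [1, -2]] = 4 ≠ 0, so this unfolding has rank ≥ 2; CP rank is at least every unfolding rank, so rank(T) ≥ 2. (Flattening ranks never certify an upper bound on CP rank; for that we must actually write T with 2 rank-1 terms.)
Upper bound — finding two terms. Write S_k = T[:,:,k] for the frontal slices: S₀ = [[0, 1], [-4, -2]], S₁ = [[0, 0], [-6, -3]], S₂ = [[0, 1], [-4, -2]].
If T = a₁ ∘ b₁ ∘ c₁ + a₂ ∘ b₂ ∘ c₂ then each S_k = c₁[k]·a₁b₁ᵀ + c₂[k]·a₂b₂ᵀ. S₀ and S₁ are linearly independent, so a₁b₁ᵀ and a₂b₂ᵀ must span the same plane of matrices: they are the rank-1 matrices of the form x·S₀ + y·S₁.
det(x·S₀ + y·S₁) is 4·x² + 6·xy = 2·(2·x + 3·y)(x), vanishing at (x:y) = (3:-2) and (0:1).
M₁ = 3·S₀ − 2·S₁ = [[0, 3], [0, 0]] = 3·[1, 0][0, 1]ᵀ and M₂ = S₁ = [[0, 0], [-6, -3]] = (-3)·[0, 1][2, 1]ᵀ, so take a₁ = [1, 0], b₁ = [0, 1], a₂ = [0, 1], b₂ = [2, 1].
Each slice is an integer combination of E₁ = a₁b₁ᵀ and E₂ = a₂b₂ᵀ: S₀ = E₁ − 2·E₂, S₁ = −3·E₂, S₂ = E₁ − 2·E₂; reading off coefficients, c₁ = [1, 0, 1] and c₂ = [-2, -3, -2].
Hence T = [1, 0] ∘ [0, 1] ∘ [1, 0, 1] + [0, 1] ∘ [2, 1] ∘ [-2, -3, -2], so rank(T) ≤ 2.
These bounds meet, so rank(T) = 2.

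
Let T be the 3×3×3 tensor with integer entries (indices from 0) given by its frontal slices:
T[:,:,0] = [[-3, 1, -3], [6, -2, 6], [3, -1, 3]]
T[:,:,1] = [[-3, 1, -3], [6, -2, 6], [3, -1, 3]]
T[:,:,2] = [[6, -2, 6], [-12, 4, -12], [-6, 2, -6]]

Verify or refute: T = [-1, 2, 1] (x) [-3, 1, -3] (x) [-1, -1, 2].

Yes

Reconstruct entrywise from the claimed factors. For example, T[1,1,2] = 4 and Σₗ aₗ[1]bₗ[1]cₗ[2] = (2)·(1)·(2) = 4; checking all 27 entries, every one matches. The claim holds.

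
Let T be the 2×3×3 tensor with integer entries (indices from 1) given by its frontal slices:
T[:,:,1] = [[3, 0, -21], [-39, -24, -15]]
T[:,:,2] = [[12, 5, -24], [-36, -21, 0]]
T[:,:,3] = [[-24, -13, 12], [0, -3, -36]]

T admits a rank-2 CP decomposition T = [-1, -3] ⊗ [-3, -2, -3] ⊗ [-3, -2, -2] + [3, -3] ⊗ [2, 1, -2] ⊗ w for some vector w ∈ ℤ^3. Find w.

Subtract the known terms from T to get the rank-1 residual R = [3, -3] ⊗ [2, 1, -2] ⊗ w, so R[i,j,k] = a[i]·b[j]·w[k]. Pick indices with nonzero a[1]·b[1] = (3)·(2) = 6. Only the fibre through (1,1,·) is needed: R[1,1,:] = T[1,1,:] − Σₗ aₗ[1]bₗ[1]cₗ = [3, 12, -24] − (-1)·(-3)·[-3, -2, -2] = [12, 18, -18]. Then w[k] = R[1,1,k] / 6 for each k, giving w = [12, 18, -18] / 6 = [2, 3, -3].

w = [2, 3, -3]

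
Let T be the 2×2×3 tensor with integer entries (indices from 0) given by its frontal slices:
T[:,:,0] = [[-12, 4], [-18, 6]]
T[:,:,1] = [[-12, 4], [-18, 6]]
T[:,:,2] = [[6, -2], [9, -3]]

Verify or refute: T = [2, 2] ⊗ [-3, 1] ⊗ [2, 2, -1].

No

Reconstruct entry (1,0,0) from the claimed factors: Σₗ aₗ[1]bₗ[0]cₗ[0] = (2)·(-3)·(2) = -12, but T[1,0,0] = -18. The claim is false.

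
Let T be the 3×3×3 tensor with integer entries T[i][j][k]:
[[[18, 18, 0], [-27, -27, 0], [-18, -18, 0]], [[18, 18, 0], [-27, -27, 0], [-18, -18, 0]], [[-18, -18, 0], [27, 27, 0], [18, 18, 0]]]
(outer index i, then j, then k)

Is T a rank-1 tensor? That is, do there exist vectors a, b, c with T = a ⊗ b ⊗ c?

Yes

If T = a ⊗ b ⊗ c then every fibre of T is a multiple of the corresponding factor, so read the factors off the fibres through the nonzero entry T[0,0,0] = 18.
The mode-1 fibre T[:,0,0] = [18, 18, -18] gives a = [1, 1, -1] (primitive direction); the mode-2 fibre T[0,:,0] = [18, -27, -18] gives b = [2, -3, -2]; then c[k] = T[0,0,k] / (a[0]·b[0]) = [18, 18, 0] / 2 = [9, 9, 0].
Expanding [1, 1, -1] ⊗ [2, -3, -2] ⊗ [9, 9, 0] reproduces all 27 entries of T, so T = [1, 1, -1] ⊗ [2, -3, -2] ⊗ [9, 9, 0] and rank(T) ≤ 1.
Equivalently every frontal slice T[:,:,k] is c[k] times the rank-1 matrix [1, 1, -1] ⊗ [2, -3, -2]. So T has rank 1 (it is nonzero).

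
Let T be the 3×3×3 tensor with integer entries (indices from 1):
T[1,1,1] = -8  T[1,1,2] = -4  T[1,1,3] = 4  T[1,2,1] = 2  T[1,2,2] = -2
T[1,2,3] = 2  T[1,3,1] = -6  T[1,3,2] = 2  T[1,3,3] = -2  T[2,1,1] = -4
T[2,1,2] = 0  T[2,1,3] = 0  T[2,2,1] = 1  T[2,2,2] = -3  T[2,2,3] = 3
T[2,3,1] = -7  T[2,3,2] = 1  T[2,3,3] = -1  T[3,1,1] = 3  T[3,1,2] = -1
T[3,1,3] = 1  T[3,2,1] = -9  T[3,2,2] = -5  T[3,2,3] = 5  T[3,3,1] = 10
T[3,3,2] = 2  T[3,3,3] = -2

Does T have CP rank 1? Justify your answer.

The mode-2 unfolding of T (rows indexed by j, columns by (i,k) = (1,1), (1,2), (1,3), (2,1), (2,2), (2,3), (3,1), (3,2), (3,3)) is [[-8, -4, 4, -4, 0, 0, 3, -1, 1], [2, -2, 2, 1, -3, 3, -9, -5, 5], [-6, 2, -2, -7, 1, -1, 10, 2, -2]].
There the 3×3 minor on rows j ∈ {1, 2, 3}, columns (i,k) ∈ {(1,1), (1,2), (2,1)} is det [[-8, -4, -4], [2, -2, 1], [-6, 2, -7]] = -96 ≠ 0, so this unfolding has rank ≥ 3; CP rank is at least every unfolding rank, so rank(T) ≥ 3.
In particular rank(T) ≥ 3 > 1, so T is not rank-1.

No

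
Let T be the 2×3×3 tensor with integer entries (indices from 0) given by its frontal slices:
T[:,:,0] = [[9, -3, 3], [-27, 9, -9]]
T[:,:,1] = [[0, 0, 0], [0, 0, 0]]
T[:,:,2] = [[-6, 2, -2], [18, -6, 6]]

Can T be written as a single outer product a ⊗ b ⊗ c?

Yes

If T = a ⊗ b ⊗ c then every fibre of T is a multiple of the corresponding factor, so read the factors off the fibres through the nonzero entry T[0,0,0] = 9.
The mode-1 fibre T[:,0,0] = [9, -27] gives a = [1, -3] (primitive direction); the mode-2 fibre T[0,:,0] = [9, -3, 3] gives b = [3, -1, 1]; then c[k] = T[0,0,k] / (a[0]·b[0]) = [9, 0, -6] / 3 = [3, 0, -2].
Expanding [1, -3] ⊗ [3, -1, 1] ⊗ [3, 0, -2] reproduces all 18 entries of T, so T = [1, -3] ⊗ [3, -1, 1] ⊗ [3, 0, -2] and rank(T) ≤ 1.
Equivalently every frontal slice T[:,:,k] is c[k] times the rank-1 matrix [1, -3] ⊗ [3, -1, 1]. So T has rank 1 (it is nonzero).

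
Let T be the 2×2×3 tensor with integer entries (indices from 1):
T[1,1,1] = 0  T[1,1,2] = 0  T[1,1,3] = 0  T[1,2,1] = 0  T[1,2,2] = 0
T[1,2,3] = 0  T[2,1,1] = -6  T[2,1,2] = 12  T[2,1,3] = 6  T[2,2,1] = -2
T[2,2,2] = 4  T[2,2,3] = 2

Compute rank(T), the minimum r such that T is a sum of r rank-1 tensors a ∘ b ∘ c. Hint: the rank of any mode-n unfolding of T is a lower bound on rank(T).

1

Lower bound: T ≠ 0 (e.g. T[2,1,1] = -6), so rank(T) ≥ 1.
Upper bound: if T = a ∘ b ∘ c then every fibre of T is a multiple of the corresponding factor, so read the factors off the fibres through the nonzero entry T[2,1,1] = -6.
The mode-1 fibre T[:,1,1] = [0, -6] gives a = [0, 1] (primitive direction); the mode-2 fibre T[2,:,1] = [-6, -2] gives b = [3, 1]; then c[k] = T[2,1,k] / (a[2]·b[1]) = [-6, 12, 6] / 3 = [-2, 4, 2].
Expanding [0, 1] ∘ [3, 1] ∘ [-2, 4, 2] reproduces all 12 entries of T, so T = [0, 1] ∘ [3, 1] ∘ [-2, 4, 2] and rank(T) ≤ 1.
These bounds meet, so rank(T) = 1.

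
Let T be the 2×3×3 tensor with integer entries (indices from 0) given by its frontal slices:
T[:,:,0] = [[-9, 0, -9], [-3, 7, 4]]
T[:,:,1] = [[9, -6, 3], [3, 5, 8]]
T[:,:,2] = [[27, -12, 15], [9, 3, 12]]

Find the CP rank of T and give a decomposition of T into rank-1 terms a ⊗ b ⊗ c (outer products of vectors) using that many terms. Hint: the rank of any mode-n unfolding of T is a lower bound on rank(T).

rank(T) = 2

Lower bound: in the mode-3 unfolding of T (rows indexed by k, columns by (i,j)) the 2×2 minor on rows k ∈ {0, 1}, columns (i,j) ∈ {(0,0), (0,1)} is det [[-9, 0], [9, -6]] = 54 ≠ 0, so that unfolding has rank ≥ 2 and hence rank(T) ≥ 2 (CP rank is at least every unfolding rank, though it can be larger).
Upper bound: with S_k = T[:,:,k], the two rank-1 terms a₁b₁ᵀ, a₂b₂ᵀ are the rank-1 members of the pencil x·S₀ + y·S₁.
The 2×2 minor of x·S₀ + y·S₁ on rows {0,1}, columns {0,1} is −63·x² + 63·y² = (-63)·(x − y)(x + y), vanishing at (x:y) = (1:1) and (1:-1).
M₁ = S₀ + S₁ = [[0, -6, -6], [0, 12, 12]] = (-6)·[1, -2][0, 1, 1]ᵀ and M₂ = S₀ − S₁ = [[-18, 6, -12], [-6, 2, -4]] = (-2)·[3, 1][3, -1, 2]ᵀ, so take a₁ = [1, -2], b₁ = [0, 1, 1], a₂ = [3, 1], b₂ = [3, -1, 2].
Each slice is an integer combination of E₁ = a₁b₁ᵀ and E₂ = a₂b₂ᵀ: S₀ = −3·E₁ − E₂, S₁ = −3·E₁ + E₂, S₂ = −3·E₁ + 3·E₂; reading off coefficients, c₁ = [-3, -3, -3] and c₂ = [-1, 1, 3].
Hence T = [1, -2] ⊗ [0, 1, 1] ⊗ [-3, -3, -3] + [3, 1] ⊗ [3, -1, 2] ⊗ [-1, 1, 3], so rank(T) ≤ 2.
These bounds meet, so rank(T) = 2.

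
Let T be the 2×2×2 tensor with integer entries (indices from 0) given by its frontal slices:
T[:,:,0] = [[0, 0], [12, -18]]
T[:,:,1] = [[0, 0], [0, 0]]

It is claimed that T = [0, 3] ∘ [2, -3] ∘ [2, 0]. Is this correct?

Reconstruct entrywise from the claimed factors. For example, T[1,1,0] = -18 and Σₗ aₗ[1]bₗ[1]cₗ[0] = (3)·(-3)·(2) = -18; checking all 8 entries, every one matches. The claim holds.

Yes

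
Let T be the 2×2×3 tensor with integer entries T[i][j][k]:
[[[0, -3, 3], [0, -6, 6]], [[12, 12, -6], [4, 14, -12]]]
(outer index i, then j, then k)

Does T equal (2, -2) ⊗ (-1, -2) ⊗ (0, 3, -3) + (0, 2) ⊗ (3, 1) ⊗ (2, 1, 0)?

Reconstruct entry (0,0,1) from the claimed factors: Σₗ aₗ[0]bₗ[0]cₗ[1] = (2)·(-1)·(3) + (0)·(3)·(1) = -6, but T[0,0,1] = -3. The claim is false.

No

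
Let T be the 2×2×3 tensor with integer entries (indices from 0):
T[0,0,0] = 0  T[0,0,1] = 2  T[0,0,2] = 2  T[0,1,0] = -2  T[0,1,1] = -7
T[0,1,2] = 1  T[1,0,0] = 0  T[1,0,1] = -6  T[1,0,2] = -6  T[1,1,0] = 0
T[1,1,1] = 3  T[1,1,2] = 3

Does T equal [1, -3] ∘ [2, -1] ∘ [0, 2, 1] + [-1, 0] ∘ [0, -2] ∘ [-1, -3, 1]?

Reconstruct entry (0,0,1) from the claimed factors: Σₗ aₗ[0]bₗ[0]cₗ[1] = (1)·(2)·(2) + (-1)·(0)·(-3) = 4, but T[0,0,1] = 2. The claim is false.

No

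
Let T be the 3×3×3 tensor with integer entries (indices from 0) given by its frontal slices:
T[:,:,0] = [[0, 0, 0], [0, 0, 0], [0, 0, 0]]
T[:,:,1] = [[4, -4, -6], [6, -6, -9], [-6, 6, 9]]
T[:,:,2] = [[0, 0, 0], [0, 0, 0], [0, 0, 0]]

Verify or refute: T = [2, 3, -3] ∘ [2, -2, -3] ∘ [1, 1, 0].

Reconstruct entry (0,0,0) from the claimed factors: Σₗ aₗ[0]bₗ[0]cₗ[0] = (2)·(2)·(1) = 4, but T[0,0,0] = 0. The claim is false.

No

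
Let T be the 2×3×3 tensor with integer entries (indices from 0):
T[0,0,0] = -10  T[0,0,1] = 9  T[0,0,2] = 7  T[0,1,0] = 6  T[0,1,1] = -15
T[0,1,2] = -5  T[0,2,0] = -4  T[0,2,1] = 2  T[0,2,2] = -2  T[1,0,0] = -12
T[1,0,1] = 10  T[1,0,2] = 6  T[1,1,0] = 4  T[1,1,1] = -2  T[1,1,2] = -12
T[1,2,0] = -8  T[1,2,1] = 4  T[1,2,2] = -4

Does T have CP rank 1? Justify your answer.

No

The mode-3 unfolding of T (rows indexed by k, columns by (i,j) = (0,0), (0,1), (0,2), (1,0), (1,1), (1,2)) is [[-10, 6, -4, -12, 4, -8], [9, -15, 2, 10, -2, 4], [7, -5, -2, 6, -12, -4]].
There the 3×3 minor on rows k ∈ {0, 1, 2}, columns (i,j) ∈ {(0,0), (0,1), (0,2)} is det [[-10, 6, -4], [9, -15, 2], [7, -5, -2]] = -448 ≠ 0, so this unfolding has rank ≥ 3; CP rank is at least every unfolding rank, so rank(T) ≥ 3.
In particular rank(T) ≥ 3 > 1, so T is not rank-1.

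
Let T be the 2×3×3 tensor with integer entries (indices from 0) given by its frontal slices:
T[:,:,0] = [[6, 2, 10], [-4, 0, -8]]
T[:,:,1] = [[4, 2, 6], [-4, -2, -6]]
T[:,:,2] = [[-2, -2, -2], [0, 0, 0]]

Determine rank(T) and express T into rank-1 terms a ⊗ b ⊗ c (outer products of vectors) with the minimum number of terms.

Lower bound: the mode-3 unfolding of T (rows indexed by k, columns by (i,j) = (0,0), (0,1), (0,2), (1,0), (1,1), (1,2)) is [[6, 2, 10, -4, 0, -8], [4, 2, 6, -4, -2, -6], [-2, -2, -2, 0, 0, 0]].
There the 3×3 minor on rows k ∈ {0, 1, 2}, columns (i,j) ∈ {(0,0), (0,1), (1,0)} is det [[6, 2, -4], [4, 2, -4], [-2, -2, 0]] = -16 ≠ 0, so this unfolding has rank ≥ 3; CP rank is at least every unfolding rank, so rank(T) ≥ 3. (Flattening ranks never certify an upper bound on CP rank; for that we must actually write T with 3 rank-1 terms.)
Upper bound: T is a sum of 3 rank-1 terms, T = [1, -1] ⊗ [1, 0, 2] ⊗ [4, 2, 0] + [1, 0] ⊗ [1, 1, 1] ⊗ [2, -2, -2] + [2, -1] ⊗ [1, 1, 1] ⊗ [0, 2, 0] (written with every a and b primitive with positive leading entry and the scale carried by c; CP decompositions are not unique, and this one is verified by expanding entrywise), so rank(T) ≤ 3.
These bounds meet, so rank(T) = 3.

rank(T) = 3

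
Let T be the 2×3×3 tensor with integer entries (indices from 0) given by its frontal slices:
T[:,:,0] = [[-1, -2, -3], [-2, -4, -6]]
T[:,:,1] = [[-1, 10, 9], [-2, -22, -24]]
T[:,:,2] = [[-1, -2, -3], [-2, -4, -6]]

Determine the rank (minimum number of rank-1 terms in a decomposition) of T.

Lower bound: the mode-1 unfolding of T (rows indexed by i, columns by (j,k) = (0,0), (0,1), (0,2), (1,0), (1,1), (1,2), (2,0), (2,1), (2,2)) is [[-1, -1, -1, -2, 10, -2, -3, 9, -3], [-2, -2, -2, -4, -22, -4, -6, -24, -6]].
There the 2×2 minor on rows i ∈ {0, 1}, columns (j,k) ∈ {(0,0), (1,1)} is det [[-1, 10], [-2, -22]] = 42 ≠ 0, so this unfolding has rank ≥ 2; CP rank is at least every unfolding rank, so rank(T) ≥ 2. (Flattening ranks never certify an upper bound on CP rank; for that we must actually write T with 2 rank-1 terms.)
Upper bound — finding two terms. Write S_k = T[:,:,k] for the frontal slices: S₀ = [[-1, -2, -3], [-2, -4, -6]], S₁ = [[-1, 10, 9], [-2, -22, -24]], S₂ = [[-1, -2, -3], [-2, -4, -6]].
If T = a₁ ∘ b₁ ∘ c₁ + a₂ ∘ b₂ ∘ c₂ then each S_k = c₁[k]·a₁b₁ᵀ + c₂[k]·a₂b₂ᵀ. S₀ and S₁ are linearly independent, so a₁b₁ᵀ and a₂b₂ᵀ must span the same plane of matrices: they are the rank-1 matrices of the form x·S₀ + y·S₁.
The 2×2 minor of x·S₀ + y·S₁ on rows {0,1}, columns {0,1} is 42·xy + 42·y² = 42·(y)(x + y), vanishing at (x:y) = (1:0) and (1:-1).
M₁ = S₀ = [[-1, -2, -3], [-2, -4, -6]] = −(1, 2)(1, 2, 3)ᵀ and M₂ = S₀ − S₁ = [[0, -12, -12], [0, 18, 18]] = (-6)·(2, -3)(0, 1, 1)ᵀ, so take a₁ = (1, 2), b₁ = (1, 2, 3), a₂ = (2, -3), b₂ = (0, 1, 1).
Each slice is an integer combination of E₁ = a₁b₁ᵀ and E₂ = a₂b₂ᵀ: S₀ = −E₁, S₁ = −E₁ + 6·E₂, S₂ = −E₁; reading off coefficients, c₁ = (-1, -1, -1) and c₂ = (0, 6, 0).
Hence T = (1, 2) ∘ (1, 2, 3) ∘ (-1, -1, -1) + (2, -3) ∘ (0, 1, 1) ∘ (0, 6, 0), so rank(T) ≤ 2.
These bounds meet, so rank(T) = 2.

2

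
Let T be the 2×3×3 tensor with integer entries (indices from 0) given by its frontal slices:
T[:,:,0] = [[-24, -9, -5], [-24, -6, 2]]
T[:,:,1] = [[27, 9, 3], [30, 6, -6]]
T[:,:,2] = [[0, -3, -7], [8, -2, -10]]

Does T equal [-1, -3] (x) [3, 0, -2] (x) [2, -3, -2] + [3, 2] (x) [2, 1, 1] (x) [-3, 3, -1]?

No

Reconstruct entry (1,0,0) from the claimed factors: Σₗ aₗ[1]bₗ[0]cₗ[0] = (-3)·(3)·(2) + (2)·(2)·(-3) = -30, but T[1,0,0] = -24. The claim is false.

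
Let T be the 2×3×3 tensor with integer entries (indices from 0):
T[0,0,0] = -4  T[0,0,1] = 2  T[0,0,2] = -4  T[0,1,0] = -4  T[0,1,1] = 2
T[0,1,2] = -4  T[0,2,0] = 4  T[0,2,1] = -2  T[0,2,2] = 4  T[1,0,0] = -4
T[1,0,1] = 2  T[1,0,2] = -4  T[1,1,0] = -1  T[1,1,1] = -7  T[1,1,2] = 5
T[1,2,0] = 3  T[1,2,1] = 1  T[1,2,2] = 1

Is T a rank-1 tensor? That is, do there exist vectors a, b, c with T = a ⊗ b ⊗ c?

No

The mode-3 unfolding of T (rows indexed by k, columns by (i,j) = (0,0), (0,1), (0,2), (1,0), (1,1), (1,2)) is [[-4, -4, 4, -4, -1, 3], [2, 2, -2, 2, -7, 1], [-4, -4, 4, -4, 5, 1]].
There the 2×2 minor on rows k ∈ {0, 1}, columns (i,j) ∈ {(0,0), (1,1)} is det [[-4, -1], [2, -7]] = 30 ≠ 0, so this unfolding has rank ≥ 2; CP rank is at least every unfolding rank, so rank(T) ≥ 2.
In particular rank(T) ≥ 2 > 1, so T is not rank-1.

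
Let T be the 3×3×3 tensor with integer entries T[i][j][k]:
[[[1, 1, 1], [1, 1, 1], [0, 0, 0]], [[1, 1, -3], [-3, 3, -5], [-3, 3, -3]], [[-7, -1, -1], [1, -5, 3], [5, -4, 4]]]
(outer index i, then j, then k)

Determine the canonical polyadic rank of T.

3

Lower bound: the mode-1 unfolding of T (rows indexed by i, columns by (j,k) = (0,0), (0,1), (0,2), (1,0), (1,1), (1,2), (2,0), (2,1), (2,2)) is [[1, 1, 1, 1, 1, 1, 0, 0, 0], [1, 1, -3, -3, 3, -5, -3, 3, -3], [-7, -1, -1, 1, -5, 3, 5, -4, 4]].
There the 3×3 minor on rows i ∈ {0, 1, 2}, columns (j,k) ∈ {(0,0), (0,1), (0,2)} is det [[1, 1, 1], [1, 1, -3], [-7, -1, -1]] = 24 ≠ 0, so this unfolding has rank ≥ 3; CP rank is at least every unfolding rank, so rank(T) ≥ 3. (Flattening ranks never certify an upper bound on CP rank; for that we must actually write T with 3 rank-1 terms.)
Upper bound: T is a sum of 3 rank-1 terms, T = [0, 1, -2] ⊗ [2, 0, -1] ⊗ [2, -1, 1] + [0, 1, -1] ⊗ [2, 2, 1] ⊗ [-1, 2, -2] + [1, -1, -1] ⊗ [1, 1, 0] ⊗ [1, 1, 1] (one valid choice — decompositions are not unique — normalised so each a, b is primitive with positive first nonzero entry; check it by expanding all entries), so rank(T) ≤ 3.
These bounds meet, so rank(T) = 3.
Check entry T[1,0,1] = 1: (1)·(2)·(-1) + (1)·(2)·(2) + (-1)·(1)·(1) = 1.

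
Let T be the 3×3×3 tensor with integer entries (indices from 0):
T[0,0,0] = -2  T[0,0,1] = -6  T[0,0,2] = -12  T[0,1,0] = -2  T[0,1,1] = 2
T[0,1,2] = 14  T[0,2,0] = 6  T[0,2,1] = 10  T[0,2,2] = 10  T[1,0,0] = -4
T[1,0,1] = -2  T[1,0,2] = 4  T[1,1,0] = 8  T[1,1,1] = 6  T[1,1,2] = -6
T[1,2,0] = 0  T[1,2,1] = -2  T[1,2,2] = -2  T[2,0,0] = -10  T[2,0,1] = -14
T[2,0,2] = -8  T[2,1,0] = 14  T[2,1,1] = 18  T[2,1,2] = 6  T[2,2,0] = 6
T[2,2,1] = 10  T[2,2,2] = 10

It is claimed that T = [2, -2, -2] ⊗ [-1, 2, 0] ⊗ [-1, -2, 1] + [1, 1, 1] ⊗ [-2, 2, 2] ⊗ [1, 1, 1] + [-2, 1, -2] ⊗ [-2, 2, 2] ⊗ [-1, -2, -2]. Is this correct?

No

Reconstruct entry (0,0,0) from the claimed factors: Σₗ aₗ[0]bₗ[0]cₗ[0] = (2)·(-1)·(-1) + (1)·(-2)·(1) + (-2)·(-2)·(-1) = -4, but T[0,0,0] = -2. The claim is false.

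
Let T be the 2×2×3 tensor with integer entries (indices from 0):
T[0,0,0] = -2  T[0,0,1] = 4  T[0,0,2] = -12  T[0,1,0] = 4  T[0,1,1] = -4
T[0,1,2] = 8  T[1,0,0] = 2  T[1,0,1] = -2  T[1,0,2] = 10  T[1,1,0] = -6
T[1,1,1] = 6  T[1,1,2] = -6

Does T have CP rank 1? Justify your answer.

No

The mode-3 unfolding of T (rows indexed by k, columns by (i,j) = (0,0), (0,1), (1,0), (1,1)) is [[-2, 4, 2, -6], [4, -4, -2, 6], [-12, 8, 10, -6]].
There the 3×3 minor on rows k ∈ {0, 1, 2}, columns (i,j) ∈ {(0,0), (0,1), (1,0)} is det [[-2, 4, 2], [4, -4, -2], [-12, 8, 10]] = -48 ≠ 0, so this unfolding has rank ≥ 3; CP rank is at least every unfolding rank, so rank(T) ≥ 3.
In particular rank(T) ≥ 3 > 1, so T is not rank-1.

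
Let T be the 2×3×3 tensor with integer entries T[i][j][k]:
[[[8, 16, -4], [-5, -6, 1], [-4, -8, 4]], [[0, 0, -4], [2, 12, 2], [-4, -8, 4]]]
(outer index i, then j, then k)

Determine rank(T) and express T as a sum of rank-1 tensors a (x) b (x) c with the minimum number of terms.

Lower bound: in the mode-2 unfolding of T (rows indexed by j, columns by (i,k)) the 3×3 minor on rows j ∈ {0, 1, 2}, columns (i,k) ∈ {(0,0), (0,1), (0,2)} is det [[8, 16, -4], [-5, -6, 1], [-4, -8, 4]] = 64 ≠ 0, so that unfolding has rank ≥ 3 and hence rank(T) ≥ 3 (CP rank is at least every unfolding rank, though it can be larger).
Upper bound: T is a sum of 3 rank-1 terms, T = [1, -1] (x) [1, -1, 0] (x) [4, 8, 0] + [1, 1] (x) [1, 0, -1] (x) [4, 8, -4] + [1, 2] (x) [0, 1, 0] (x) [-1, 2, 1] (written with every a and b primitive with positive leading entry and the scale carried by c; CP decompositions are not unique, and this one is verified by expanding entrywise), so rank(T) ≤ 3.
These bounds meet, so rank(T) = 3.

rank(T) = 3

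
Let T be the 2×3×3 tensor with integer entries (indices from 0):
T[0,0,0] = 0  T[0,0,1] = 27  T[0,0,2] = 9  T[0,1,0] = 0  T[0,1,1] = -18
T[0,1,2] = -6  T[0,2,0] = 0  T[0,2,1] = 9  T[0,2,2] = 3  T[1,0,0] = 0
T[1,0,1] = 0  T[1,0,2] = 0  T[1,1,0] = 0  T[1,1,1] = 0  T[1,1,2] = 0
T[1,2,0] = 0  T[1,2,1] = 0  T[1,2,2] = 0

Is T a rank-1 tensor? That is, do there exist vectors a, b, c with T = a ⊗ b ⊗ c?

If T = a ⊗ b ⊗ c then every fibre of T is a multiple of the corresponding factor, so read the factors off the fibres through the nonzero entry T[0,0,1] = 27.
The mode-1 fibre T[:,0,1] = [27, 0] gives a = [1, 0] (primitive direction); the mode-2 fibre T[0,:,1] = [27, -18, 9] gives b = [3, -2, 1]; then c[k] = T[0,0,k] / (a[0]·b[0]) = [0, 27, 9] / 3 = [0, 9, 3].
Expanding [1, 0] ⊗ [3, -2, 1] ⊗ [0, 9, 3] reproduces all 18 entries of T, so T = [1, 0] ⊗ [3, -2, 1] ⊗ [0, 9, 3] and rank(T) ≤ 1.
Equivalently every frontal slice T[:,:,k] is c[k] times the rank-1 matrix [1, 0] ⊗ [3, -2, 1]. So T has rank 1 (it is nonzero).

Yes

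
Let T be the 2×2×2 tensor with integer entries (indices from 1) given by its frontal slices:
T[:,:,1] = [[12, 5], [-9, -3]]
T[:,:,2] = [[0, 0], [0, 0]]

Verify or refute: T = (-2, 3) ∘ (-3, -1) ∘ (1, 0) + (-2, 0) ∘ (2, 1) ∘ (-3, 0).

No

Reconstruct entry (1,1,1) from the claimed factors: Σₗ aₗ[1]bₗ[1]cₗ[1] = (-2)·(-3)·(1) + (-2)·(2)·(-3) = 18, but T[1,1,1] = 12. The claim is false.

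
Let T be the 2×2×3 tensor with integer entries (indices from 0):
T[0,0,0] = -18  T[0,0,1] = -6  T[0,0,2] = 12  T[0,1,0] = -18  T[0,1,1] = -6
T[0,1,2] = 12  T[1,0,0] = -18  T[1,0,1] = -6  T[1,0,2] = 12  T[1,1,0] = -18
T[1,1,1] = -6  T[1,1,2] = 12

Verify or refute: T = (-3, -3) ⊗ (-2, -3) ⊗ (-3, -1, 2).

No

Reconstruct entry (0,1,0) from the claimed factors: Σₗ aₗ[0]bₗ[1]cₗ[0] = (-3)·(-3)·(-3) = -27, but T[0,1,0] = -18. The claim is false.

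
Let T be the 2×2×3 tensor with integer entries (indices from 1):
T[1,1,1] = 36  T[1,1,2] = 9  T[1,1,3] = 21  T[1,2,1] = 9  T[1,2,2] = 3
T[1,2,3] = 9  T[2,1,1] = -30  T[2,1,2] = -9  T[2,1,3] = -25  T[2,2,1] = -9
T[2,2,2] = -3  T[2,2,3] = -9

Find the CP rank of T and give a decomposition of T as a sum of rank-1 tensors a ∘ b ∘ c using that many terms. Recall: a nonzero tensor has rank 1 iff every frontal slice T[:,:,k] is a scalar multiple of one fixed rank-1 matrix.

Lower bound: in the mode-2 unfolding of T (rows indexed by j, columns by (i,k)) the 2×2 minor on rows j ∈ {1, 2}, columns (i,k) ∈ {(1,1), (1,2)} is det [[36, 9], [9, 3]] = 27 ≠ 0, so that unfolding has rank ≥ 2 and hence rank(T) ≥ 2 (CP rank is at least every unfolding rank, though it can be larger).
Upper bound: with S_k = T[:,:,k], the two rank-1 terms a₁b₁ᵀ, a₂b₂ᵀ are the rank-1 members of the pencil x·S₁ + y·S₂.
det(x·S₁ + y·S₂) is −54·x² − 18·xy = (-18)·(3·x + y)(x), vanishing at (x:y) = (1:-3) and (0:1).
M₁ = S₁ − 3·S₂ = [[9, 0], [-3, 0]] = 3·[3, -1][1, 0]ᵀ and M₂ = S₂ = [[9, 3], [-9, -3]] = 3·[1, -1][3, 1]ᵀ, so take a₁ = [3, -1], b₁ = [1, 0], a₂ = [1, -1], b₂ = [3, 1].
Each slice is an integer combination of E₁ = a₁b₁ᵀ and E₂ = a₂b₂ᵀ: S₁ = 3·E₁ + 9·E₂, S₂ = 3·E₂, S₃ = −2·E₁ + 9·E₂; reading off coefficients, c₁ = [3, 0, -2] and c₂ = [9, 3, 9].
Hence T = [3, -1] ∘ [1, 0] ∘ [3, 0, -2] + [1, -1] ∘ [3, 1] ∘ [9, 3, 9], so rank(T) ≤ 2.
These bounds meet, so rank(T) = 2.

rank(T) = 2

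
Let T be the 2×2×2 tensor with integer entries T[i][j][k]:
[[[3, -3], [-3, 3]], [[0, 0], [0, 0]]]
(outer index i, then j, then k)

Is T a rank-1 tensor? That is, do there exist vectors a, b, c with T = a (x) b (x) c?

Yes

If T = a (x) b (x) c then every fibre of T is a multiple of the corresponding factor, so read the factors off the fibres through the nonzero entry T[0,0,0] = 3.
The mode-1 fibre T[:,0,0] = [3, 0] gives a = [1, 0] (primitive direction); the mode-2 fibre T[0,:,0] = [3, -3] gives b = [1, -1]; then c[k] = T[0,0,k] / (a[0]·b[0]) = [3, -3] / 1 = [3, -3].
Expanding [1, 0] (x) [1, -1] (x) [3, -3] reproduces all 8 entries of T, so T = [1, 0] (x) [1, -1] (x) [3, -3] and rank(T) ≤ 1.
Equivalently every frontal slice T[:,:,k] is c[k] times the rank-1 matrix [1, 0] (x) [1, -1]. So T has rank 1 (it is nonzero).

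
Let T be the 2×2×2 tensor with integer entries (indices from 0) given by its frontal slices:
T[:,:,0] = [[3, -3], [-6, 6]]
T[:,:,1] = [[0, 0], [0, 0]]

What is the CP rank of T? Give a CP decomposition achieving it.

Lower bound: T ≠ 0 (e.g. T[0,0,0] = 3), so rank(T) ≥ 1.
Upper bound: the mode-1 fibre T[:,0,0] = [3, -6] gives a = (1, -2) (primitive direction); the mode-2 fibre T[0,:,0] = [3, -3] gives b = (1, -1); then c[k] = T[0,0,k] / (a[0]·b[0]) = [3, 0] / 1 = (3, 0).
Expanding (1, -2) ⊗ (1, -1) ⊗ (3, 0) reproduces all 8 entries of T, so T = (1, -2) ⊗ (1, -1) ⊗ (3, 0) and rank(T) ≤ 1.
These bounds meet, so rank(T) = 1.

rank(T) = 1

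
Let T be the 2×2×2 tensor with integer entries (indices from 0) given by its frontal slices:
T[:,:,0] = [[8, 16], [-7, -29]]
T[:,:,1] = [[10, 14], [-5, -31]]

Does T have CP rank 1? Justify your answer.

No

The mode-1 unfolding of T (rows indexed by i, columns by (j,k) = (0,0), (0,1), (1,0), (1,1)) is [[8, 10, 16, 14], [-7, -5, -29, -31]].
There the 2×2 minor on rows i ∈ {0, 1}, columns (j,k) ∈ {(0,0), (0,1)} is det [[8, 10], [-7, -5]] = 30 ≠ 0, so this unfolding has rank ≥ 2; CP rank is at least every unfolding rank, so rank(T) ≥ 2.
In particular rank(T) ≥ 2 > 1, so T is not rank-1.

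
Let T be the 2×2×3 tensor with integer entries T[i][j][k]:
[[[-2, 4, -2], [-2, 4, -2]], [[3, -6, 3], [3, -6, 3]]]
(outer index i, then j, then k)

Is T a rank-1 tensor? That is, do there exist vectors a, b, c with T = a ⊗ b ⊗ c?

Yes

If T = a ⊗ b ⊗ c then every fibre of T is a multiple of the corresponding factor, so read the factors off the fibres through the nonzero entry T[0,0,0] = -2.
The mode-1 fibre T[:,0,0] = [-2, 3] gives a = [2, -3] (primitive direction); the mode-2 fibre T[0,:,0] = [-2, -2] gives b = [1, 1]; then c[k] = T[0,0,k] / (a[0]·b[0]) = [-2, 4, -2] / 2 = [-1, 2, -1].
Expanding [2, -3] ⊗ [1, 1] ⊗ [-1, 2, -1] reproduces all 12 entries of T, so T = [2, -3] ⊗ [1, 1] ⊗ [-1, 2, -1] and rank(T) ≤ 1.
Equivalently every frontal slice T[:,:,k] is c[k] times the rank-1 matrix [2, -3] ⊗ [1, 1]. So T has rank 1 (it is nonzero).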